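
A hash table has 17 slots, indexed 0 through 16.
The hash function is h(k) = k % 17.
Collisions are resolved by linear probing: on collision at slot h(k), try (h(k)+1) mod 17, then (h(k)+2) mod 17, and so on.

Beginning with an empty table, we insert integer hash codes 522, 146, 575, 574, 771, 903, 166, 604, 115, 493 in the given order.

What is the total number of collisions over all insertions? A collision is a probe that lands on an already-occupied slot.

5

522 hashes to 12; slot 12 is free → place at 12.
146 hashes to 10; slot 10 is free → place at 10.
575 hashes to 14; slot 14 is free → place at 14.
574 hashes to 13; slot 13 is free → place at 13.
771 hashes to 6; slot 6 is free → place at 6.
903 hashes to 2; slot 2 is free → place at 2.
166 hashes to 13; 13,14 taken → place at 15.
604 hashes to 9; slot 9 is free → place at 9.
115 hashes to 13; 13,14,15 taken → place at 16.
493 hashes to 0; slot 0 is free → place at 0.
Table: [493, -, 903, -, -, -, 771, -, -, 604, 146, -, 522, 574, 575, 166, 115]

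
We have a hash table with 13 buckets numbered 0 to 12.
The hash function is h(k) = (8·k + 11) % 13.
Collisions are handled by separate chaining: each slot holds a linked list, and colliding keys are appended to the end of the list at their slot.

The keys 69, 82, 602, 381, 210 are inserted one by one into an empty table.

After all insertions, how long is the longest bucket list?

Insert 69: h=4, bucket 4 empty -> new chain.
Insert 82: h=4, bucket 4 nonempty -> append to chain.
Insert 602: h=4, bucket 4 nonempty -> append to chain.
Insert 381: h=4, bucket 4 nonempty -> append to chain.
Insert 210: h=1, bucket 1 empty -> new chain.
Final buckets:
0: .
1: 210
2: .
3: .
4: 69 -> 82 -> 602 -> 381
5: .
6: .
7: .
8: .
9: .
10: .
11: .
12: .

4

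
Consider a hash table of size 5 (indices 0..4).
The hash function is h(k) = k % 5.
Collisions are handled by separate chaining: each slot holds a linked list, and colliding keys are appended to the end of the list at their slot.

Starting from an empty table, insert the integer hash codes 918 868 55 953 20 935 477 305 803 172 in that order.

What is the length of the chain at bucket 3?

Insert 918: h=3, bucket 3 empty -> new chain.
Insert 868: h=3, bucket 3 nonempty -> append to chain.
Insert 55: h=0, bucket 0 empty -> new chain.
Insert 953: h=3, bucket 3 nonempty -> append to chain.
Insert 20: h=0, bucket 0 nonempty -> append to chain.
Insert 935: h=0, bucket 0 nonempty -> append to chain.
Insert 477: h=2, bucket 2 empty -> new chain.
Insert 305: h=0, bucket 0 nonempty -> append to chain.
Insert 803: h=3, bucket 3 nonempty -> append to chain.
Insert 172: h=2, bucket 2 nonempty -> append to chain.
Final buckets:
0: 55 -> 20 -> 935 -> 305
1: .
2: 477 -> 172
3: 918 -> 868 -> 953 -> 803
4: .

4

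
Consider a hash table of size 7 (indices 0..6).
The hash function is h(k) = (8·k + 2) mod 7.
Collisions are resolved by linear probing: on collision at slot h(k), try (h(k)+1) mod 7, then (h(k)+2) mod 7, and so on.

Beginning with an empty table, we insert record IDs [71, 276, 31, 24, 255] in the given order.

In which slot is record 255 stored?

Insert 71: h=3, slot 3 empty -> index 3.
Insert 276: h=5, slot 5 empty -> index 5.
Insert 31: h=5, slot 5 occupied -> index 6.
Insert 24: h=5, slots 5,6 occupied -> index 0.
Insert 255: h=5, slots 5,6,0 occupied -> index 1.
Table: [24, 255, ., 71, ., 276, 31]

1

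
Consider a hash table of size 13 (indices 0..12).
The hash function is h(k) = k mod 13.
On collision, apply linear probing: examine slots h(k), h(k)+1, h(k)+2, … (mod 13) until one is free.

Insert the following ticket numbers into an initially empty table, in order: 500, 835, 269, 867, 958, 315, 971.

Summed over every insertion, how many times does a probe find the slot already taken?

7

500: h=6 => slot 6
835: h=3 => slot 3
269: h=9 => slot 9
867: h=9, probe 9,10 => slot 10
958: h=9, probe 9,10,11 => slot 11
315: h=3, probe 3,4 => slot 4
971: h=9, probe 9,10,11,12 => slot 12
Table: [—, —, —, 835, 315, —, 500, —, —, 269, 867, 958, 971]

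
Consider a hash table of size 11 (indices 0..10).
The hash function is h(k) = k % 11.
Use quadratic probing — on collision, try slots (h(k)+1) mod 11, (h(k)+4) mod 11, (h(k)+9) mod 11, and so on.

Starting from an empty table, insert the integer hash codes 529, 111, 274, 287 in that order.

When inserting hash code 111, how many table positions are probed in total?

529 hashes to 1; slot 1 is free -> place at 1.
111 hashes to 1; 1 taken -> place at 2.
274 hashes to 10; slot 10 is free -> place at 10.
287 hashes to 1; 1,2 taken -> place at 5.
Table: [-, 529, 111, -, -, 287, -, -, -, -, 274]

2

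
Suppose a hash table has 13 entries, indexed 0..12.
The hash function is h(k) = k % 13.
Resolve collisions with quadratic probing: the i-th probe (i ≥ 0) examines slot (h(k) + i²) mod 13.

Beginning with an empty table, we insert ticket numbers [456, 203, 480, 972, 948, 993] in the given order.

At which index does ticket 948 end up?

456: h=1 -> slot 1
203: h=8 -> slot 8
480: h=12 -> slot 12
972: h=10 -> slot 10
948: h=12, probe 12,0 -> slot 0
993: h=5 -> slot 5
Table: [948, 456, —, —, —, 993, —, —, 203, —, 972, —, 480]

0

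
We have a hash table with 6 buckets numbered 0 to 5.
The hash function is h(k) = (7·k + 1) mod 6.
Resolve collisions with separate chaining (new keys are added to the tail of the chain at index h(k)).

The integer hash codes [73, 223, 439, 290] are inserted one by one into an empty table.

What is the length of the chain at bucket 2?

Insert 73: h=2, bucket 2 empty -> new chain.
Insert 223: h=2, bucket 2 nonempty -> append to chain.
Insert 439: h=2, bucket 2 nonempty -> append to chain.
Insert 290: h=3, bucket 3 empty -> new chain.
Final buckets:
0: —
1: —
2: 73 -> 223 -> 439
3: 290
4: —
5: —

3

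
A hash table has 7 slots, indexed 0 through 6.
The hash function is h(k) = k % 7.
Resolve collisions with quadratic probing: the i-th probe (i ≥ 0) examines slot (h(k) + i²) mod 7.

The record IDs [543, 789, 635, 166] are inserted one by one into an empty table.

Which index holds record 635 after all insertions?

6

Insert 543: h=4, slot 4 empty => index 4.
Insert 789: h=5, slot 5 empty => index 5.
Insert 635: h=5, slot 5 occupied => index 6.
Insert 166: h=5, slots 5,6 occupied => index 2.
Table: [-, -, 166, -, 543, 789, 635]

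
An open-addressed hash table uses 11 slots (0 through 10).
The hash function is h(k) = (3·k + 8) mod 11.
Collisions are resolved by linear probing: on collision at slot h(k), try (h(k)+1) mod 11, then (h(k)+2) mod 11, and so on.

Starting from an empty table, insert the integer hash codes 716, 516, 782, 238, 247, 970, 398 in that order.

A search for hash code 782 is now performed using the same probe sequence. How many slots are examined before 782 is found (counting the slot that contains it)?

2

716 hashes to 0; slot 0 is free → place at 0.
516 hashes to 5; slot 5 is free → place at 5.
782 hashes to 0; 0 taken → place at 1.
238 hashes to 7; slot 7 is free → place at 7.
247 hashes to 1; 1 taken → place at 2.
970 hashes to 3; slot 3 is free → place at 3.
398 hashes to 3; 3 taken → place at 4.
Table: [716, 782, 247, 970, 398, 516, -, 238, -, -, -]
Lookup 782: h=0, probe 0,1 → found at 1.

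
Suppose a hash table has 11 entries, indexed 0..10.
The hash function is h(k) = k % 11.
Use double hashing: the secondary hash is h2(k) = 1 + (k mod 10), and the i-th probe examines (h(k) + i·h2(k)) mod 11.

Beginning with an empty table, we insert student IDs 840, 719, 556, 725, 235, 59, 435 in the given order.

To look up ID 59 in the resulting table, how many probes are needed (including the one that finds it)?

3

840 hashes to 4; slot 4 is free → place at 4.
719 hashes to 4, h2=10; 4 taken → place at 3.
556 hashes to 6; slot 6 is free → place at 6.
725 hashes to 10; slot 10 is free → place at 10.
235 hashes to 4, h2=6; 4,10 taken → place at 5.
59 hashes to 4, h2=10; 4,3 taken → place at 2.
435 hashes to 6, h2=6; 6 taken → place at 1.
Table: [., 435, 59, 719, 840, 235, 556, ., ., ., 725]
Lookup 59: h=4, h2=10, probe 4,3,2 → found at 2.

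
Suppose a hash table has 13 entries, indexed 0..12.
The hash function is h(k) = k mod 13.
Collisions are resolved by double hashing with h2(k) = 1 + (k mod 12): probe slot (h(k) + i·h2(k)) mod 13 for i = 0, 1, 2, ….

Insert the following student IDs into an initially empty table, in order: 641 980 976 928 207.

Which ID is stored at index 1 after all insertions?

976

641 hashes to 4; slot 4 is free → place at 4.
980 hashes to 5; slot 5 is free → place at 5.
976 hashes to 1; slot 1 is free → place at 1.
928 hashes to 5, h2=5; 5 taken → place at 10.
207 hashes to 12; slot 12 is free → place at 12.
Table: [-, 976, -, -, 641, 980, -, -, -, -, 928, -, 207]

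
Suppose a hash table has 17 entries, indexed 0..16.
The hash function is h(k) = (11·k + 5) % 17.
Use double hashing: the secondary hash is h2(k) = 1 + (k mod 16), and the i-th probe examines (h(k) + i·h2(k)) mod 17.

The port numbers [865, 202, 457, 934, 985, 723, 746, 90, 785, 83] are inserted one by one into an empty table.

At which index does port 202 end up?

11

Insert 865: h=0, slot 0 empty → index 0.
Insert 202: h=0, h2=11, slot 0 occupied → index 11.
Insert 457: h=0, h2=10, slot 0 occupied → index 10.
Insert 934: h=11, h2=7, slot 11 occupied → index 1.
Insert 985: h=11, h2=10, slot 11 occupied → index 4.
Insert 723: h=2, slot 2 empty → index 2.
Insert 746: h=0, h2=11, slots 0,11 occupied → index 5.
Insert 90: h=9, slot 9 empty → index 9.
Insert 785: h=4, h2=2, slot 4 occupied → index 6.
Insert 83: h=0, h2=4, slots 0,4 occupied → index 8.
Table: [865, 934, 723, ., 985, 746, 785, ., 83, 90, 457, 202, ., ., ., ., .]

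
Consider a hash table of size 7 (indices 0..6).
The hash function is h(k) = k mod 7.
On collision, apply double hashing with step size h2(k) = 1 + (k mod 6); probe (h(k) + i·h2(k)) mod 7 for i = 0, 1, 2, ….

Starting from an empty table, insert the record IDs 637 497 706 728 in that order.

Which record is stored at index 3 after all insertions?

728

637: h=0 → slot 0
497: h=0, h2=6, probe 0,6 → slot 6
706: h=6, h2=5, probe 6,4 → slot 4
728: h=0, h2=3, probe 0,3 → slot 3
Table: [637, _, _, 728, 706, _, 497]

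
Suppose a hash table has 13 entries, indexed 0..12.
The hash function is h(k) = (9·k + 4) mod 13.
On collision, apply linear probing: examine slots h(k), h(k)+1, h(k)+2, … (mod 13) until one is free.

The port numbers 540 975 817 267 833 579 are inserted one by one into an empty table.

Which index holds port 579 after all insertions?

540: h=2 => slot 2
975: h=4 => slot 4
817: h=12 => slot 12
267: h=2, probe 2,3 => slot 3
833: h=0 => slot 0
579: h=2, probe 2,3,4,5 => slot 5
Table: [833, ∅, 540, 267, 975, 579, ∅, ∅, ∅, ∅, ∅, ∅, 817]

5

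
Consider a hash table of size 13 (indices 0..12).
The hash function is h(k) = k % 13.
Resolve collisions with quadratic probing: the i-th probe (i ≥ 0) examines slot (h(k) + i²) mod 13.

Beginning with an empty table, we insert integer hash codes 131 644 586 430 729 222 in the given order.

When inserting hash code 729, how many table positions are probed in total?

4

Insert 131: h=1, slot 1 empty → index 1.
Insert 644: h=7, slot 7 empty → index 7.
Insert 586: h=1, slot 1 occupied → index 2.
Insert 430: h=1, slots 1,2 occupied → index 5.
Insert 729: h=1, slots 1,2,5 occupied → index 10.
Insert 222: h=1, slots 1,2,5,10 occupied → index 4.
Table: [., 131, 586, ., 222, 430, ., 644, ., ., 729, ., .]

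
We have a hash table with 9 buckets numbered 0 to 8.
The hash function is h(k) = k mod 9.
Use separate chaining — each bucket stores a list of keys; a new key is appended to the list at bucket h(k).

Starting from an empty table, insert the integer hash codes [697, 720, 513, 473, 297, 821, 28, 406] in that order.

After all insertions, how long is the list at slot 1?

697 → bucket 4
720 → bucket 0
513 → bucket 0 (collision)
473 → bucket 5
297 → bucket 0 (collision)
821 → bucket 2
28 → bucket 1
406 → bucket 1 (collision)
Final buckets:
0: 720 -> 513 -> 297
1: 28 -> 406
2: 821
3: _
4: 697
5: 473
6: _
7: _
8: _

2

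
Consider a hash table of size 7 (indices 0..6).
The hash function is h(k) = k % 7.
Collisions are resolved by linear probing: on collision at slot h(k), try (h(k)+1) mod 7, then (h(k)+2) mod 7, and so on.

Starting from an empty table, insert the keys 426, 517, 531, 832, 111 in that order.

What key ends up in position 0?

426: h=6 => slot 6
517: h=6, probe 6,0 => slot 0
531: h=6, probe 6,0,1 => slot 1
832: h=6, probe 6,0,1,2 => slot 2
111: h=6, probe 6,0,1,2,3 => slot 3
Table: [517, 531, 832, 111, —, —, 426]

517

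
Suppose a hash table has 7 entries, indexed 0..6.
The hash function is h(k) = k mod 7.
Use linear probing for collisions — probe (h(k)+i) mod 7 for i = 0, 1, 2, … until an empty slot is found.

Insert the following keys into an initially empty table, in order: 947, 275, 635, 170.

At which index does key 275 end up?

Insert 947: h=2, slot 2 empty => index 2.
Insert 275: h=2, slot 2 occupied => index 3.
Insert 635: h=5, slot 5 empty => index 5.
Insert 170: h=2, slots 2,3 occupied => index 4.
Table: [—, —, 947, 275, 170, 635, —]

3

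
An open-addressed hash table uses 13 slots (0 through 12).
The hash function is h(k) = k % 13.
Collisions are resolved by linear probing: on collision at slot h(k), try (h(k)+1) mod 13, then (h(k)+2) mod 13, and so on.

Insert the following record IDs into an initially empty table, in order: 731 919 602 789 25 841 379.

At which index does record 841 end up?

731: h=3 => slot 3
919: h=9 => slot 9
602: h=4 => slot 4
789: h=9, probe 9,10 => slot 10
25: h=12 => slot 12
841: h=9, probe 9,10,11 => slot 11
379: h=2 => slot 2
Table: [∅, ∅, 379, 731, 602, ∅, ∅, ∅, ∅, 919, 789, 841, 25]

11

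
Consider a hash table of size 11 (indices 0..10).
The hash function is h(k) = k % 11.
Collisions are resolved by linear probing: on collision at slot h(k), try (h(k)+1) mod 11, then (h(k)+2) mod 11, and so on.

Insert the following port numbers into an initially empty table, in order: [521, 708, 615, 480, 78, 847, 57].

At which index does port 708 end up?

5

521: h=4 → slot 4
708: h=4, probe 4,5 → slot 5
615: h=10 → slot 10
480: h=7 → slot 7
78: h=1 → slot 1
847: h=0 → slot 0
57: h=2 → slot 2
Table: [847, 78, 57, ., 521, 708, ., 480, ., ., 615]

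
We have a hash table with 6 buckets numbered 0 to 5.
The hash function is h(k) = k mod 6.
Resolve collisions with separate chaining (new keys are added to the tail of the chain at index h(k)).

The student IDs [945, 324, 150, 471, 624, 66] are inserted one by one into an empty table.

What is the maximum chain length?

945 -> bucket 3
324 -> bucket 0
150 -> bucket 0 (collision)
471 -> bucket 3 (collision)
624 -> bucket 0 (collision)
66 -> bucket 0 (collision)
Final buckets:
0: 324 -> 150 -> 624 -> 66
1: .
2: .
3: 945 -> 471
4: .
5: .

4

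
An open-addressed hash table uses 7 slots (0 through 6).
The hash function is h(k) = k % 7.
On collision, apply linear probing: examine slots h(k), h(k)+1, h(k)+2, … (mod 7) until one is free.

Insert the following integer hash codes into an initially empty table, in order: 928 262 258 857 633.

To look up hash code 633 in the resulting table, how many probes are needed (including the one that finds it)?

5

928: h=4 => slot 4
262: h=3 => slot 3
258: h=6 => slot 6
857: h=3, probe 3,4,5 => slot 5
633: h=3, probe 3,4,5,6,0 => slot 0
Table: [633, -, -, 262, 928, 857, 258]
Lookup 633: h=3, probe 3,4,5,6,0 → found at 0.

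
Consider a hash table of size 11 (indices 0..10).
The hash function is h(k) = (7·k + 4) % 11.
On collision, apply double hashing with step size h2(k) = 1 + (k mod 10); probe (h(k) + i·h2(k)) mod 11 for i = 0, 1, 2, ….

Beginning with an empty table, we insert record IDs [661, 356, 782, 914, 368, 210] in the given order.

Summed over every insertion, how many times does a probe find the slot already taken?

661 hashes to 0; slot 0 is free → place at 0.
356 hashes to 10; slot 10 is free → place at 10.
782 hashes to 0, h2=3; 0 taken → place at 3.
914 hashes to 0, h2=5; 0 taken → place at 5.
368 hashes to 6; slot 6 is free → place at 6.
210 hashes to 0, h2=1; 0 taken → place at 1.
Table: [661, 210, ., 782, ., 914, 368, ., ., ., 356]

3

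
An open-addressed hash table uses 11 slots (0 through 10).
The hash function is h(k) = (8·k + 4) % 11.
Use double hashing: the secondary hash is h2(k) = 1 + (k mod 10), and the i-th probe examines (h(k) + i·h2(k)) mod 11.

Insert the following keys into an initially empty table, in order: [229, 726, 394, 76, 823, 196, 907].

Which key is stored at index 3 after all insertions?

823

229: h=10 => slot 10
726: h=4 => slot 4
394: h=10, h2=5, probe 10,4,9 => slot 9
76: h=7 => slot 7
823: h=10, h2=4, probe 10,3 => slot 3
196: h=10, h2=7, probe 10,6 => slot 6
907: h=0 => slot 0
Table: [907, ., ., 823, 726, ., 196, 76, ., 394, 229]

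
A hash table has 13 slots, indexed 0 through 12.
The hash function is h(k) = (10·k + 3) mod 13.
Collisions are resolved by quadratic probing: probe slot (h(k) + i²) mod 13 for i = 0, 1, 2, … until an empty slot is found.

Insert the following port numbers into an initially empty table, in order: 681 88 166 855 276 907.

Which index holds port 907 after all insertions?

8

Insert 681: h=1, slot 1 empty → index 1.
Insert 88: h=12, slot 12 empty → index 12.
Insert 166: h=12, slot 12 occupied → index 0.
Insert 855: h=12, slots 12,0 occupied → index 3.
Insert 276: h=7, slot 7 empty → index 7.
Insert 907: h=12, slots 12,0,3 occupied → index 8.
Table: [166, 681, -, 855, -, -, -, 276, 907, -, -, -, 88]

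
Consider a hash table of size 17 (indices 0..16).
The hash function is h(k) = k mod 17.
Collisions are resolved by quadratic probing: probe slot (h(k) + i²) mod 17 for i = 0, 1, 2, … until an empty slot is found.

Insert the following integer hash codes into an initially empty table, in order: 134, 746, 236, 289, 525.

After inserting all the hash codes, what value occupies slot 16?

746

134 hashes to 15; slot 15 is free → place at 15.
746 hashes to 15; 15 taken → place at 16.
236 hashes to 15; 15,16 taken → place at 2.
289 hashes to 0; slot 0 is free → place at 0.
525 hashes to 15; 15,16,2 taken → place at 7.
Table: [289, —, 236, —, —, —, —, 525, —, —, —, —, —, —, —, 134, 746]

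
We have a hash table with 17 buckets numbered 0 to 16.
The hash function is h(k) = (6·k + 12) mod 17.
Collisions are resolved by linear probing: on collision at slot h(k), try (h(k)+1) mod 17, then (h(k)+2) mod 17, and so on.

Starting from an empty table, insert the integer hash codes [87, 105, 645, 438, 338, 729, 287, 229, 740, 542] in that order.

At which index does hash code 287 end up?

2

Insert 87: h=7, slot 7 empty -> index 7.
Insert 105: h=13, slot 13 empty -> index 13.
Insert 645: h=6, slot 6 empty -> index 6.
Insert 438: h=5, slot 5 empty -> index 5.
Insert 338: h=0, slot 0 empty -> index 0.
Insert 729: h=0, slot 0 occupied -> index 1.
Insert 287: h=0, slots 0,1 occupied -> index 2.
Insert 229: h=9, slot 9 empty -> index 9.
Insert 740: h=15, slot 15 empty -> index 15.
Insert 542: h=0, slots 0,1,2 occupied -> index 3.
Table: [338, 729, 287, 542, ∅, 438, 645, 87, ∅, 229, ∅, ∅, ∅, 105, ∅, 740, ∅]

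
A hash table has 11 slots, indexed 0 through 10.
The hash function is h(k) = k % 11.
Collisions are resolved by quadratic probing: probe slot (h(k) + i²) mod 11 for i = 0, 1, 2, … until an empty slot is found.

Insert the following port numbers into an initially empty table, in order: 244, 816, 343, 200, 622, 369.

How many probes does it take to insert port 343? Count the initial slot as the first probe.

244 hashes to 2; slot 2 is free → place at 2.
816 hashes to 2; 2 taken → place at 3.
343 hashes to 2; 2,3 taken → place at 6.
200 hashes to 2; 2,3,6 taken → place at 0.
622 hashes to 6; 6 taken → place at 7.
369 hashes to 6; 6,7 taken → place at 10.
Table: [200, -, 244, 816, -, -, 343, 622, -, -, 369]

3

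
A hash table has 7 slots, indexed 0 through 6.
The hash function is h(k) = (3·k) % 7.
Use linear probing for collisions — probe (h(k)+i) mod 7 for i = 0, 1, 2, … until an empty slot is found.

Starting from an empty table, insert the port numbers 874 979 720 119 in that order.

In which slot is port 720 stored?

874: h=4 → slot 4
979: h=4, probe 4,5 → slot 5
720: h=4, probe 4,5,6 → slot 6
119: h=0 → slot 0
Table: [119, -, -, -, 874, 979, 720]

6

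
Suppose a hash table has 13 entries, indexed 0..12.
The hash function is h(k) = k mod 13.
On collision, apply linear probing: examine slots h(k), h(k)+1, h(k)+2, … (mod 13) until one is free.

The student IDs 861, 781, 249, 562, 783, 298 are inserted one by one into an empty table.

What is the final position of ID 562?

861 hashes to 3; slot 3 is free -> place at 3.
781 hashes to 1; slot 1 is free -> place at 1.
249 hashes to 2; slot 2 is free -> place at 2.
562 hashes to 3; 3 taken -> place at 4.
783 hashes to 3; 3,4 taken -> place at 5.
298 hashes to 12; slot 12 is free -> place at 12.
Table: [—, 781, 249, 861, 562, 783, —, —, —, —, —, —, 298]

4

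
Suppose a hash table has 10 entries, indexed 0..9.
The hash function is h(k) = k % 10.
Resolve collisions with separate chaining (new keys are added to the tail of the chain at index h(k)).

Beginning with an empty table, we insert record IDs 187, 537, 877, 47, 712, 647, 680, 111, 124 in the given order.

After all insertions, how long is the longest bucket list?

5

187 -> bucket 7
537 -> bucket 7 (collision)
877 -> bucket 7 (collision)
47 -> bucket 7 (collision)
712 -> bucket 2
647 -> bucket 7 (collision)
680 -> bucket 0
111 -> bucket 1
124 -> bucket 4
Final buckets:
0: 680
1: 111
2: 712
3: -
4: 124
5: -
6: -
7: 187 -> 537 -> 877 -> 47 -> 647
8: -
9: -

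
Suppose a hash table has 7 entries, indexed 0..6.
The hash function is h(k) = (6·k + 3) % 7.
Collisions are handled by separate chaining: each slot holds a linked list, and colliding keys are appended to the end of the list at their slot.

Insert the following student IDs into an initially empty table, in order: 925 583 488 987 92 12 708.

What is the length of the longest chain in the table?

3

925 -> bucket 2
583 -> bucket 1
488 -> bucket 5
987 -> bucket 3
92 -> bucket 2 (collision)
12 -> bucket 5 (collision)
708 -> bucket 2 (collision)
Final buckets:
0: -
1: 583
2: 925 -> 92 -> 708
3: 987
4: -
5: 488 -> 12
6: -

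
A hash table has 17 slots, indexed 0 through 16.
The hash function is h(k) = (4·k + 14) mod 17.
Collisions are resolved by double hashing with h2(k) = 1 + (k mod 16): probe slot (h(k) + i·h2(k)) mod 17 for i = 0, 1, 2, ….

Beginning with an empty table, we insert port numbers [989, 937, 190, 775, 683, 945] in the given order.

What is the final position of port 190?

989 hashes to 9; slot 9 is free → place at 9.
937 hashes to 5; slot 5 is free → place at 5.
190 hashes to 9, h2=15; 9 taken → place at 7.
775 hashes to 3; slot 3 is free → place at 3.
683 hashes to 9, h2=12; 9 taken → place at 4.
945 hashes to 3, h2=2; 3,5,7,9 taken → place at 11.
Table: [—, —, —, 775, 683, 937, —, 190, —, 989, —, 945, —, —, —, —, —]

7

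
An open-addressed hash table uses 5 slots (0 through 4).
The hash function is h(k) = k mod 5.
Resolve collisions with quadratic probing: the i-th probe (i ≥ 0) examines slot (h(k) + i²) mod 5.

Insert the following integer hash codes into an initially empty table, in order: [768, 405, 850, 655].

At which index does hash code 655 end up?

Insert 768: h=3, slot 3 empty => index 3.
Insert 405: h=0, slot 0 empty => index 0.
Insert 850: h=0, slot 0 occupied => index 1.
Insert 655: h=0, slots 0,1 occupied => index 4.
Table: [405, 850, -, 768, 655]

4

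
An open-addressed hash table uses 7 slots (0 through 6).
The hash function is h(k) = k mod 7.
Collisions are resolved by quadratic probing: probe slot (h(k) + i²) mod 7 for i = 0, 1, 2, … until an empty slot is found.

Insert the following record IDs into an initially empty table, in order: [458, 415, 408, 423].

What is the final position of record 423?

4

Insert 458: h=3, slot 3 empty → index 3.
Insert 415: h=2, slot 2 empty → index 2.
Insert 408: h=2, slots 2,3 occupied → index 6.
Insert 423: h=3, slot 3 occupied → index 4.
Table: [∅, ∅, 415, 458, 423, ∅, 408]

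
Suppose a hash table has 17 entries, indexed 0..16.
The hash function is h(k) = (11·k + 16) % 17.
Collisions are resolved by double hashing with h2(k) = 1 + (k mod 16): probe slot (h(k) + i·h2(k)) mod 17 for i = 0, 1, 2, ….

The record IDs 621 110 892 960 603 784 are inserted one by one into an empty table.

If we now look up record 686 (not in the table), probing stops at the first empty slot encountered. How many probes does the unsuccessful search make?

Insert 621: h=13, slot 13 empty → index 13.
Insert 110: h=2, slot 2 empty → index 2.
Insert 892: h=2, h2=13, slot 2 occupied → index 15.
Insert 960: h=2, h2=1, slot 2 occupied → index 3.
Insert 603: h=2, h2=12, slot 2 occupied → index 14.
Insert 784: h=4, slot 4 empty → index 4.
Table: [∅, ∅, 110, 960, 784, ∅, ∅, ∅, ∅, ∅, ∅, ∅, ∅, 621, 603, 892, ∅]
Lookup 686: h=14, h2=15, probe 14,12 → slot 12 empty, not found.

2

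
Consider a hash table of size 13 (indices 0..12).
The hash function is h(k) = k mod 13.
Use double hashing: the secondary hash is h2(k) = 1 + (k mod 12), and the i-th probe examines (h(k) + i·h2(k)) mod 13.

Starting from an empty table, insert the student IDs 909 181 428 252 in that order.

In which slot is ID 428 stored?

8

Insert 909: h=12, slot 12 empty => index 12.
Insert 181: h=12, h2=2, slot 12 occupied => index 1.
Insert 428: h=12, h2=9, slot 12 occupied => index 8.
Insert 252: h=5, slot 5 empty => index 5.
Table: [—, 181, —, —, —, 252, —, —, 428, —, —, —, 909]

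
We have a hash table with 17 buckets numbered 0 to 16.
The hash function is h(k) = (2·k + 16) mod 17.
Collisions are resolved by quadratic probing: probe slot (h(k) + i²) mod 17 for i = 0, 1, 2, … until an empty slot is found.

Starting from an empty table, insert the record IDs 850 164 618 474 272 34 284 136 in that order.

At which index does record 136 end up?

8

850 hashes to 16; slot 16 is free => place at 16.
164 hashes to 4; slot 4 is free => place at 4.
618 hashes to 11; slot 11 is free => place at 11.
474 hashes to 12; slot 12 is free => place at 12.
272 hashes to 16; 16 taken => place at 0.
34 hashes to 16; 16,0 taken => place at 3.
284 hashes to 6; slot 6 is free => place at 6.
136 hashes to 16; 16,0,3 taken => place at 8.
Table: [272, -, -, 34, 164, -, 284, -, 136, -, -, 618, 474, -, -, -, 850]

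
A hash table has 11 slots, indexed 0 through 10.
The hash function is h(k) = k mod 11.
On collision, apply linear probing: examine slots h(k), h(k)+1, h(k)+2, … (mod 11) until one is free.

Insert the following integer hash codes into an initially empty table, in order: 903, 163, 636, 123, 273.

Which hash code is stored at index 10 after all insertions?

636

903 hashes to 1; slot 1 is free → place at 1.
163 hashes to 9; slot 9 is free → place at 9.
636 hashes to 9; 9 taken → place at 10.
123 hashes to 2; slot 2 is free → place at 2.
273 hashes to 9; 9,10 taken → place at 0.
Table: [273, 903, 123, —, —, —, —, —, —, 163, 636]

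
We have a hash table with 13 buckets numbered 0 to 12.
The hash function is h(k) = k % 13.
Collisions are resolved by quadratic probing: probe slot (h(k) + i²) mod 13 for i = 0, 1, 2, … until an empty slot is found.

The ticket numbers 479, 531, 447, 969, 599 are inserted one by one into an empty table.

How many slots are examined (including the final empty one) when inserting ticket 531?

479 hashes to 11; slot 11 is free => place at 11.
531 hashes to 11; 11 taken => place at 12.
447 hashes to 5; slot 5 is free => place at 5.
969 hashes to 7; slot 7 is free => place at 7.
599 hashes to 1; slot 1 is free => place at 1.
Table: [_, 599, _, _, _, 447, _, 969, _, _, _, 479, 531]

2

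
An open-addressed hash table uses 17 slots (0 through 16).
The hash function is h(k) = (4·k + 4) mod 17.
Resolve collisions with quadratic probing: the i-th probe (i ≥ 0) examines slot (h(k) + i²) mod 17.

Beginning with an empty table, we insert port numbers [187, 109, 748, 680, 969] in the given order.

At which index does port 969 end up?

13

Insert 187: h=4, slot 4 empty -> index 4.
Insert 109: h=15, slot 15 empty -> index 15.
Insert 748: h=4, slot 4 occupied -> index 5.
Insert 680: h=4, slots 4,5 occupied -> index 8.
Insert 969: h=4, slots 4,5,8 occupied -> index 13.
Table: [—, —, —, —, 187, 748, —, —, 680, —, —, —, —, 969, —, 109, —]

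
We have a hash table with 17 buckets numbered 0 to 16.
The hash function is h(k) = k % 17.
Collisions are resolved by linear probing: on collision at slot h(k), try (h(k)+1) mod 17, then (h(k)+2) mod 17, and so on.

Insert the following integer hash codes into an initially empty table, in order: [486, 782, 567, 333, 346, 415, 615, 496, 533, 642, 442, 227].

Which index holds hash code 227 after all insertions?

486 hashes to 10; slot 10 is free -> place at 10.
782 hashes to 0; slot 0 is free -> place at 0.
567 hashes to 6; slot 6 is free -> place at 6.
333 hashes to 10; 10 taken -> place at 11.
346 hashes to 6; 6 taken -> place at 7.
415 hashes to 7; 7 taken -> place at 8.
615 hashes to 3; slot 3 is free -> place at 3.
496 hashes to 3; 3 taken -> place at 4.
533 hashes to 6; 6,7,8 taken -> place at 9.
642 hashes to 13; slot 13 is free -> place at 13.
442 hashes to 0; 0 taken -> place at 1.
227 hashes to 6; 6,7,8,9,10,11 taken -> place at 12.
Table: [782, 442, —, 615, 496, —, 567, 346, 415, 533, 486, 333, 227, 642, —, —, —]

12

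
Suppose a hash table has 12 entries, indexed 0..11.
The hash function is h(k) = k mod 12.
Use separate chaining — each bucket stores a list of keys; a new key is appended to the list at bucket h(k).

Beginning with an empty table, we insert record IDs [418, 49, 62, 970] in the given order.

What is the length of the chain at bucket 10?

2

Insert 418: h=10, bucket 10 empty -> new chain.
Insert 49: h=1, bucket 1 empty -> new chain.
Insert 62: h=2, bucket 2 empty -> new chain.
Insert 970: h=10, bucket 10 nonempty -> append to chain.
Final buckets:
0: -
1: 49
2: 62
3: -
4: -
5: -
6: -
7: -
8: -
9: -
10: 418 -> 970
11: -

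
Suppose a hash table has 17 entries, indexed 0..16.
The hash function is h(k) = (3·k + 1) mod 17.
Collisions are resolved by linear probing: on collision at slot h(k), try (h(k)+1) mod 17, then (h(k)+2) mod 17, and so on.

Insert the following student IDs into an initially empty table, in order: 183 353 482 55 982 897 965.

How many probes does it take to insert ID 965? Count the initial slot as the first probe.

183: h=6 -> slot 6
353: h=6, probe 6,7 -> slot 7
482: h=2 -> slot 2
55: h=13 -> slot 13
982: h=6, probe 6,7,8 -> slot 8
897: h=6, probe 6,7,8,9 -> slot 9
965: h=6, probe 6,7,8,9,10 -> slot 10
Table: [_, _, 482, _, _, _, 183, 353, 982, 897, 965, _, _, 55, _, _, _]

5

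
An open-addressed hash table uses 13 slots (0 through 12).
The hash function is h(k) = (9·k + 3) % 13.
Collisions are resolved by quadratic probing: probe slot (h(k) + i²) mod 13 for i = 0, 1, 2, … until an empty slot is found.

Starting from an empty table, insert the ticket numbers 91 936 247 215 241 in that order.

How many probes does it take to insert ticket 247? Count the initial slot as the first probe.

3

Insert 91: h=3, slot 3 empty → index 3.
Insert 936: h=3, slot 3 occupied → index 4.
Insert 247: h=3, slots 3,4 occupied → index 7.
Insert 215: h=1, slot 1 empty → index 1.
Insert 241: h=1, slot 1 occupied → index 2.
Table: [., 215, 241, 91, 936, ., ., 247, ., ., ., ., .]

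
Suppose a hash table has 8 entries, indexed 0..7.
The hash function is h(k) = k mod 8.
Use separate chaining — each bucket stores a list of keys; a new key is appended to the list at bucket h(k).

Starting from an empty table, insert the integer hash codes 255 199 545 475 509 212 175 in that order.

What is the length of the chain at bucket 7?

Insert 255: h=7, bucket 7 empty → new chain.
Insert 199: h=7, bucket 7 nonempty → append to chain.
Insert 545: h=1, bucket 1 empty → new chain.
Insert 475: h=3, bucket 3 empty → new chain.
Insert 509: h=5, bucket 5 empty → new chain.
Insert 212: h=4, bucket 4 empty → new chain.
Insert 175: h=7, bucket 7 nonempty → append to chain.
Final buckets:
0: _
1: 545
2: _
3: 475
4: 212
5: 509
6: _
7: 255 -> 199 -> 175

3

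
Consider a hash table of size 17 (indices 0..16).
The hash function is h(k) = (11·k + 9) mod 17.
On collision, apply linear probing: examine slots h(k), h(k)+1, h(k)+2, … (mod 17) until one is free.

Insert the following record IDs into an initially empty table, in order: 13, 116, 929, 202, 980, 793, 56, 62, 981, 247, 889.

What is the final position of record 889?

Insert 13: h=16, slot 16 empty → index 16.
Insert 116: h=10, slot 10 empty → index 10.
Insert 929: h=11, slot 11 empty → index 11.
Insert 202: h=4, slot 4 empty → index 4.
Insert 980: h=11, slot 11 occupied → index 12.
Insert 793: h=11, slots 11,12 occupied → index 13.
Insert 56: h=13, slot 13 occupied → index 14.
Insert 62: h=11, slots 11,12,13,14 occupied → index 15.
Insert 981: h=5, slot 5 empty → index 5.
Insert 247: h=6, slot 6 empty → index 6.
Insert 889: h=13, slots 13,14,15,16 occupied → index 0.
Table: [889, -, -, -, 202, 981, 247, -, -, -, 116, 929, 980, 793, 56, 62, 13]

0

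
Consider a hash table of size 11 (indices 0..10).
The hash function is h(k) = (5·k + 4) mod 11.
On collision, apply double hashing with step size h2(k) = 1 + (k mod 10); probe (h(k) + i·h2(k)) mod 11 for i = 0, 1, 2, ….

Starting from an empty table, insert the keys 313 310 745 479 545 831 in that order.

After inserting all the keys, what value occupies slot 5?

831

313 hashes to 7; slot 7 is free -> place at 7.
310 hashes to 3; slot 3 is free -> place at 3.
745 hashes to 0; slot 0 is free -> place at 0.
479 hashes to 1; slot 1 is free -> place at 1.
545 hashes to 1, h2=6; 1,7 taken -> place at 2.
831 hashes to 1, h2=2; 1,3 taken -> place at 5.
Table: [745, 479, 545, 310, ., 831, ., 313, ., ., .]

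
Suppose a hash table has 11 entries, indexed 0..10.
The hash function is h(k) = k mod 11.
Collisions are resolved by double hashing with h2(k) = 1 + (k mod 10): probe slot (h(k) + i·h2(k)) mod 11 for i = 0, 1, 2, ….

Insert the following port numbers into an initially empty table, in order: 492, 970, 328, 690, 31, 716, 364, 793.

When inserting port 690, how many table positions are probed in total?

492 hashes to 8; slot 8 is free => place at 8.
970 hashes to 2; slot 2 is free => place at 2.
328 hashes to 9; slot 9 is free => place at 9.
690 hashes to 8, h2=1; 8,9 taken => place at 10.
31 hashes to 9, h2=2; 9 taken => place at 0.
716 hashes to 1; slot 1 is free => place at 1.
364 hashes to 1, h2=5; 1 taken => place at 6.
793 hashes to 1, h2=4; 1 taken => place at 5.
Table: [31, 716, 970, ., ., 793, 364, ., 492, 328, 690]

3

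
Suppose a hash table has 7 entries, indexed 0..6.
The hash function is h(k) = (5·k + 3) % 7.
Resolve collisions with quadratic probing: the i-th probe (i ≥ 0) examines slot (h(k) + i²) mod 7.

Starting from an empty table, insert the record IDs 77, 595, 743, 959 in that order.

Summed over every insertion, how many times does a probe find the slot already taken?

77 hashes to 3; slot 3 is free => place at 3.
595 hashes to 3; 3 taken => place at 4.
743 hashes to 1; slot 1 is free => place at 1.
959 hashes to 3; 3,4 taken => place at 0.
Table: [959, 743, -, 77, 595, -, -]

3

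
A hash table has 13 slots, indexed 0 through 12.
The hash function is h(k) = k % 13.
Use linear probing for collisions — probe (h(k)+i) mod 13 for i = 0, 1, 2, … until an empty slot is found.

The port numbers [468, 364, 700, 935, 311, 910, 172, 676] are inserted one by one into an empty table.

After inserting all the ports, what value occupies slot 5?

676

468 hashes to 0; slot 0 is free => place at 0.
364 hashes to 0; 0 taken => place at 1.
700 hashes to 11; slot 11 is free => place at 11.
935 hashes to 12; slot 12 is free => place at 12.
311 hashes to 12; 12,0,1 taken => place at 2.
910 hashes to 0; 0,1,2 taken => place at 3.
172 hashes to 3; 3 taken => place at 4.
676 hashes to 0; 0,1,2,3,4 taken => place at 5.
Table: [468, 364, 311, 910, 172, 676, _, _, _, _, _, 700, 935]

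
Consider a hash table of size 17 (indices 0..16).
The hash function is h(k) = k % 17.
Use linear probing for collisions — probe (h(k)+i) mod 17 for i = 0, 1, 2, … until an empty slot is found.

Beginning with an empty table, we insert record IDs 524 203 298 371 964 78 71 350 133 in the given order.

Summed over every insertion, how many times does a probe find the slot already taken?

Insert 524: h=14, slot 14 empty -> index 14.
Insert 203: h=16, slot 16 empty -> index 16.
Insert 298: h=9, slot 9 empty -> index 9.
Insert 371: h=14, slot 14 occupied -> index 15.
Insert 964: h=12, slot 12 empty -> index 12.
Insert 78: h=10, slot 10 empty -> index 10.
Insert 71: h=3, slot 3 empty -> index 3.
Insert 350: h=10, slot 10 occupied -> index 11.
Insert 133: h=14, slots 14,15,16 occupied -> index 0.
Table: [133, _, _, 71, _, _, _, _, _, 298, 78, 350, 964, _, 524, 371, 203]

5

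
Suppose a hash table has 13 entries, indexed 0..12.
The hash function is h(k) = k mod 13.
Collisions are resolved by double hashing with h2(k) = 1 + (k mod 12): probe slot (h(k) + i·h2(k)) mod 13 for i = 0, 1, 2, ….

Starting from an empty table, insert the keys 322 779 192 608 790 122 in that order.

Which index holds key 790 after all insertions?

322: h=10 => slot 10
779: h=12 => slot 12
192: h=10, h2=1, probe 10,11 => slot 11
608: h=10, h2=9, probe 10,6 => slot 6
790: h=10, h2=11, probe 10,8 => slot 8
122: h=5 => slot 5
Table: [—, —, —, —, —, 122, 608, —, 790, —, 322, 192, 779]

8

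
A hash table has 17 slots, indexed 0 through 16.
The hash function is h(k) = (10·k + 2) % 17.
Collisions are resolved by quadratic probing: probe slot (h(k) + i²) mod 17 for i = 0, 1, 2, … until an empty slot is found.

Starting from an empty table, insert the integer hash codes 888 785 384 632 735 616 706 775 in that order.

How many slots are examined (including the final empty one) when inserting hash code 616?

3

888: h=8 -> slot 8
785: h=15 -> slot 15
384: h=0 -> slot 0
632: h=15, probe 15,16 -> slot 16
735: h=8, probe 8,9 -> slot 9
616: h=8, probe 8,9,12 -> slot 12
706: h=7 -> slot 7
775: h=0, probe 0,1 -> slot 1
Table: [384, 775, ∅, ∅, ∅, ∅, ∅, 706, 888, 735, ∅, ∅, 616, ∅, ∅, 785, 632]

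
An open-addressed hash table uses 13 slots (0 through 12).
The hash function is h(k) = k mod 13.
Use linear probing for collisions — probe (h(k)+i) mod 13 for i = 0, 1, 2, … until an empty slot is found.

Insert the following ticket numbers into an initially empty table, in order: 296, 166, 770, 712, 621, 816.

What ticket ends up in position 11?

296: h=10 => slot 10
166: h=10, probe 10,11 => slot 11
770: h=3 => slot 3
712: h=10, probe 10,11,12 => slot 12
621: h=10, probe 10,11,12,0 => slot 0
816: h=10, probe 10,11,12,0,1 => slot 1
Table: [621, 816, -, 770, -, -, -, -, -, -, 296, 166, 712]

166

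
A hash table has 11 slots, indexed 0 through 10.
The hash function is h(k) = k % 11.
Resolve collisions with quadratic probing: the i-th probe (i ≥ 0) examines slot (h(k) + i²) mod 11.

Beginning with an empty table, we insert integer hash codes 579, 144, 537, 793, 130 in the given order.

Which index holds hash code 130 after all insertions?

Insert 579: h=7, slot 7 empty -> index 7.
Insert 144: h=1, slot 1 empty -> index 1.
Insert 537: h=9, slot 9 empty -> index 9.
Insert 793: h=1, slot 1 occupied -> index 2.
Insert 130: h=9, slot 9 occupied -> index 10.
Table: [-, 144, 793, -, -, -, -, 579, -, 537, 130]

10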